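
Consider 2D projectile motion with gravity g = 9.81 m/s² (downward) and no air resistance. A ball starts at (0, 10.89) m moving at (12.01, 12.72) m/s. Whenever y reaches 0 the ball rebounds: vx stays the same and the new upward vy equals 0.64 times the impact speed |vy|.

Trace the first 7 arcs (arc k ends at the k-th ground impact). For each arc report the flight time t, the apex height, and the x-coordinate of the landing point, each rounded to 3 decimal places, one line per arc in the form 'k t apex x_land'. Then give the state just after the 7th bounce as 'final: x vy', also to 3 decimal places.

1 3.272 19.137 39.295
2 2.528 7.838 69.659
3 1.618 3.211 89.093
4 1.036 1.315 101.530
5 0.663 0.539 109.490
6 0.424 0.221 114.584
7 0.271 0.090 117.844
final: 117.844 0.852

Arc 1: start y=10.890, vy=12.720 → t=3.272, apex=19.137, x_land=39.295, impact vy=-19.377
  bounce: vy ← 0.64·19.377 = 12.401
Arc 2: start y=0.000, vy=12.401 → t=2.528, apex=7.838, x_land=69.659, impact vy=-12.401
  bounce: vy ← 0.64·12.401 = 7.937
Arc 3: start y=0.000, vy=7.937 → t=1.618, apex=3.211, x_land=89.093, impact vy=-7.937
  bounce: vy ← 0.64·7.937 = 5.080
Arc 4: start y=0.000, vy=5.080 → t=1.036, apex=1.315, x_land=101.530, impact vy=-5.080
  bounce: vy ← 0.64·5.080 = 3.251
Arc 5: start y=0.000, vy=3.251 → t=0.663, apex=0.539, x_land=109.490, impact vy=-3.251
  bounce: vy ← 0.64·3.251 = 2.081
Arc 6: start y=0.000, vy=2.081 → t=0.424, apex=0.221, x_land=114.584, impact vy=-2.081
  bounce: vy ← 0.64·2.081 = 1.332
Arc 7: start y=0.000, vy=1.332 → t=0.271, apex=0.090, x_land=117.844, impact vy=-1.332
  bounce: vy ← 0.64·1.332 = 0.852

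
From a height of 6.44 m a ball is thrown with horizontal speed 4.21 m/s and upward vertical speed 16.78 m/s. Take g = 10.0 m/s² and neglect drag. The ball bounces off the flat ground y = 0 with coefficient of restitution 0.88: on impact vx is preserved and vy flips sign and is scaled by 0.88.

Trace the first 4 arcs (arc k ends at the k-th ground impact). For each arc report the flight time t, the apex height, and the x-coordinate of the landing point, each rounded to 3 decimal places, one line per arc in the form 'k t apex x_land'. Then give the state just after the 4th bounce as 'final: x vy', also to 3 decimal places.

Arc 1: start y=6.440, vy=16.780 → t=3.704, apex=20.518, x_land=15.593, impact vy=-20.258
  bounce: vy ← 0.88·20.258 = 17.827
Arc 2: start y=0.000, vy=17.827 → t=3.565, apex=15.889, x_land=30.603, impact vy=-17.827
  bounce: vy ← 0.88·17.827 = 15.687
Arc 3: start y=0.000, vy=15.687 → t=3.137, apex=12.305, x_land=43.812, impact vy=-15.687
  bounce: vy ← 0.88·15.687 = 13.805
Arc 4: start y=0.000, vy=13.805 → t=2.761, apex=9.529, x_land=55.435, impact vy=-13.805
  bounce: vy ← 0.88·13.805 = 12.148

1 3.704 20.518 15.593
2 3.565 15.889 30.603
3 3.137 12.305 43.812
4 2.761 9.529 55.435
final: 55.435 12.148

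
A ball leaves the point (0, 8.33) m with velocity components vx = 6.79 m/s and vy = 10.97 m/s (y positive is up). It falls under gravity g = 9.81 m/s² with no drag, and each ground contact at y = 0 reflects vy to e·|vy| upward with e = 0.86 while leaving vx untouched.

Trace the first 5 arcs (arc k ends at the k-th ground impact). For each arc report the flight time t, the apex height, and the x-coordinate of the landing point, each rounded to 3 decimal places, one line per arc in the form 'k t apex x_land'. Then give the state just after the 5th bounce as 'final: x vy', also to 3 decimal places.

Arc 1: start y=8.330, vy=10.970 → t=2.835, apex=14.464, x_land=19.253, impact vy=-16.846
  bounce: vy ← 0.86·16.846 = 14.487
Arc 2: start y=0.000, vy=14.487 → t=2.954, apex=10.697, x_land=39.307, impact vy=-14.487
  bounce: vy ← 0.86·14.487 = 12.459
Arc 3: start y=0.000, vy=12.459 → t=2.540, apex=7.912, x_land=56.554, impact vy=-12.459
  bounce: vy ← 0.86·12.459 = 10.715
Arc 4: start y=0.000, vy=10.715 → t=2.184, apex=5.851, x_land=71.387, impact vy=-10.715
  bounce: vy ← 0.86·10.715 = 9.215
Arc 5: start y=0.000, vy=9.215 → t=1.879, apex=4.328, x_land=84.143, impact vy=-9.215
  bounce: vy ← 0.86·9.215 = 7.925

1 2.835 14.464 19.253
2 2.954 10.697 39.307
3 2.540 7.912 56.554
4 2.184 5.851 71.387
5 1.879 4.328 84.143
final: 84.143 7.925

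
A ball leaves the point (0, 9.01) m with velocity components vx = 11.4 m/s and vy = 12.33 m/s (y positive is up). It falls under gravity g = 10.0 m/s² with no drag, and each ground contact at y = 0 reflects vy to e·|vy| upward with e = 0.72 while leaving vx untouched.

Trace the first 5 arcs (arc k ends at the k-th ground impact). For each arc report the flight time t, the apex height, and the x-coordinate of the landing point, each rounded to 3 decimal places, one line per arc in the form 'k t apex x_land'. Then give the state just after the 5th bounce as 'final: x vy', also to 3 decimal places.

Arc 1: start y=9.010, vy=12.330 → t=3.056, apex=16.611, x_land=34.835, impact vy=-18.227
  bounce: vy ← 0.72·18.227 = 13.124
Arc 2: start y=0.000, vy=13.124 → t=2.625, apex=8.611, x_land=64.757, impact vy=-13.124
  bounce: vy ← 0.72·13.124 = 9.449
Arc 3: start y=0.000, vy=9.449 → t=1.890, apex=4.464, x_land=86.300, impact vy=-9.449
  bounce: vy ← 0.72·9.449 = 6.803
Arc 4: start y=0.000, vy=6.803 → t=1.361, apex=2.314, x_land=101.812, impact vy=-6.803
  bounce: vy ← 0.72·6.803 = 4.898
Arc 5: start y=0.000, vy=4.898 → t=0.980, apex=1.200, x_land=112.980, impact vy=-4.898
  bounce: vy ← 0.72·4.898 = 3.527

1 3.056 16.611 34.835
2 2.625 8.611 64.757
3 1.890 4.464 86.300
4 1.361 2.314 101.812
5 0.980 1.200 112.980
final: 112.980 3.527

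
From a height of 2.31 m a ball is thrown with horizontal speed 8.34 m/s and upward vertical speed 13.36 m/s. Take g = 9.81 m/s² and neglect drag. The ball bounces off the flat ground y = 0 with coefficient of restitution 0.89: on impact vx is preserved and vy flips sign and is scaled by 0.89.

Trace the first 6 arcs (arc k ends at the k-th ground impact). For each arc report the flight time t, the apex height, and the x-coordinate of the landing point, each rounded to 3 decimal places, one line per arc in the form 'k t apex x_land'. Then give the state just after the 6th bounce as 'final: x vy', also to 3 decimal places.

Arc 1: start y=2.310, vy=13.360 → t=2.887, apex=11.407, x_land=24.077, impact vy=-14.960
  bounce: vy ← 0.89·14.960 = 13.315
Arc 2: start y=0.000, vy=13.315 → t=2.715, apex=9.036, x_land=46.716, impact vy=-13.315
  bounce: vy ← 0.89·13.315 = 11.850
Arc 3: start y=0.000, vy=11.850 → t=2.416, apex=7.157, x_land=66.864, impact vy=-11.850
  bounce: vy ← 0.89·11.850 = 10.547
Arc 4: start y=0.000, vy=10.547 → t=2.150, apex=5.669, x_land=84.797, impact vy=-10.547
  bounce: vy ← 0.89·10.547 = 9.386
Arc 5: start y=0.000, vy=9.386 → t=1.914, apex=4.491, x_land=100.757, impact vy=-9.386
  bounce: vy ← 0.89·9.386 = 8.354
Arc 6: start y=0.000, vy=8.354 → t=1.703, apex=3.557, x_land=114.961, impact vy=-8.354
  bounce: vy ← 0.89·8.354 = 7.435

1 2.887 11.407 24.077
2 2.715 9.036 46.716
3 2.416 7.157 66.864
4 2.150 5.669 84.797
5 1.914 4.491 100.757
6 1.703 3.557 114.961
final: 114.961 7.435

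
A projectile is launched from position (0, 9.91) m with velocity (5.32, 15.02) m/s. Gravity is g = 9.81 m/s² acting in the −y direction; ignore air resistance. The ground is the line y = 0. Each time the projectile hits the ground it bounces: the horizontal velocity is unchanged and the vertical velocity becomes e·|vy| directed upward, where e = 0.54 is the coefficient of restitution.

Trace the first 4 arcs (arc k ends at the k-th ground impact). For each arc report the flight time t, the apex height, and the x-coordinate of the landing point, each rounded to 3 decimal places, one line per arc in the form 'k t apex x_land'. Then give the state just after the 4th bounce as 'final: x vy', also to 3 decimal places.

1 3.620 21.408 19.260
2 2.256 6.243 31.263
3 1.218 1.820 37.745
4 0.658 0.531 41.245
final: 41.245 1.743

Arc 1: start y=9.910, vy=15.020 → t=3.620, apex=21.408, x_land=19.260, impact vy=-20.495
  bounce: vy ← 0.54·20.495 = 11.067
Arc 2: start y=0.000, vy=11.067 → t=2.256, apex=6.243, x_land=31.263, impact vy=-11.067
  bounce: vy ← 0.54·11.067 = 5.976
Arc 3: start y=0.000, vy=5.976 → t=1.218, apex=1.820, x_land=37.745, impact vy=-5.976
  bounce: vy ← 0.54·5.976 = 3.227
Arc 4: start y=0.000, vy=3.227 → t=0.658, apex=0.531, x_land=41.245, impact vy=-3.227
  bounce: vy ← 0.54·3.227 = 1.743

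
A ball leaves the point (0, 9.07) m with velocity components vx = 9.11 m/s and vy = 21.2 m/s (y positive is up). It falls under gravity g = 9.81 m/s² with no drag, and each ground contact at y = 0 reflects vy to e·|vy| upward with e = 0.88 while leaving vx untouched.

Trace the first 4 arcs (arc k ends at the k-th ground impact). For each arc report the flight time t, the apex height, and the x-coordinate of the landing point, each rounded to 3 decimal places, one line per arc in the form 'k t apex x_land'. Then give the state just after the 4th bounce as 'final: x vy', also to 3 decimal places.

1 4.714 31.977 42.948
2 4.494 24.763 83.886
3 3.955 19.177 119.912
4 3.480 14.850 151.615
final: 151.615 15.021

Arc 1: start y=9.070, vy=21.200 → t=4.714, apex=31.977, x_land=42.948, impact vy=-25.048
  bounce: vy ← 0.88·25.048 = 22.042
Arc 2: start y=0.000, vy=22.042 → t=4.494, apex=24.763, x_land=83.886, impact vy=-22.042
  bounce: vy ← 0.88·22.042 = 19.397
Arc 3: start y=0.000, vy=19.397 → t=3.955, apex=19.177, x_land=119.912, impact vy=-19.397
  bounce: vy ← 0.88·19.397 = 17.069
Arc 4: start y=0.000, vy=17.069 → t=3.480, apex=14.850, x_land=151.615, impact vy=-17.069
  bounce: vy ← 0.88·17.069 = 15.021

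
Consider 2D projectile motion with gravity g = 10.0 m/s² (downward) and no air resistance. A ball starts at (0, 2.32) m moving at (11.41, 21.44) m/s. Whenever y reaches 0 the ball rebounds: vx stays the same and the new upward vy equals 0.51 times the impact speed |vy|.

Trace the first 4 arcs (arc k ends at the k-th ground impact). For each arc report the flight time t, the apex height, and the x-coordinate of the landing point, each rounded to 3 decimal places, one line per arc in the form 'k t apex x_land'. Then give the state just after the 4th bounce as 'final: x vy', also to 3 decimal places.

Arc 1: start y=2.320, vy=21.440 → t=4.394, apex=25.304, x_land=50.131, impact vy=-22.496
  bounce: vy ← 0.51·22.496 = 11.473
Arc 2: start y=0.000, vy=11.473 → t=2.295, apex=6.581, x_land=76.312, impact vy=-11.473
  bounce: vy ← 0.51·11.473 = 5.851
Arc 3: start y=0.000, vy=5.851 → t=1.170, apex=1.712, x_land=89.665, impact vy=-5.851
  bounce: vy ← 0.51·5.851 = 2.984
Arc 4: start y=0.000, vy=2.984 → t=0.597, apex=0.445, x_land=96.475, impact vy=-2.984
  bounce: vy ← 0.51·2.984 = 1.522

1 4.394 25.304 50.131
2 2.295 6.581 76.312
3 1.170 1.712 89.665
4 0.597 0.445 96.475
final: 96.475 1.522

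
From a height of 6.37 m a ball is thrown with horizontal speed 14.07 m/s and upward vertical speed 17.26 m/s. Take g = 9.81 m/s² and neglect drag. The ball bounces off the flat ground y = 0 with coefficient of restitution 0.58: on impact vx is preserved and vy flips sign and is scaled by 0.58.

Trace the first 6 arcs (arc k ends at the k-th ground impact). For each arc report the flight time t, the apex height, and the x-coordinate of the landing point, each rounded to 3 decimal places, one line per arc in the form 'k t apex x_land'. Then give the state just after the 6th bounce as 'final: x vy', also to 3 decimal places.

Arc 1: start y=6.370, vy=17.260 → t=3.856, apex=21.554, x_land=54.249, impact vy=-20.564
  bounce: vy ← 0.58·20.564 = 11.927
Arc 2: start y=0.000, vy=11.927 → t=2.432, apex=7.251, x_land=88.463, impact vy=-11.927
  bounce: vy ← 0.58·11.927 = 6.918
Arc 3: start y=0.000, vy=6.918 → t=1.410, apex=2.439, x_land=108.306, impact vy=-6.918
  bounce: vy ← 0.58·6.918 = 4.012
Arc 4: start y=0.000, vy=4.012 → t=0.818, apex=0.821, x_land=119.816, impact vy=-4.012
  bounce: vy ← 0.58·4.012 = 2.327
Arc 5: start y=0.000, vy=2.327 → t=0.474, apex=0.276, x_land=126.491, impact vy=-2.327
  bounce: vy ← 0.58·2.327 = 1.350
Arc 6: start y=0.000, vy=1.350 → t=0.275, apex=0.093, x_land=130.363, impact vy=-1.350
  bounce: vy ← 0.58·1.350 = 0.783

1 3.856 21.554 54.249
2 2.432 7.251 88.463
3 1.410 2.439 108.306
4 0.818 0.821 119.816
5 0.474 0.276 126.491
6 0.275 0.093 130.363
final: 130.363 0.783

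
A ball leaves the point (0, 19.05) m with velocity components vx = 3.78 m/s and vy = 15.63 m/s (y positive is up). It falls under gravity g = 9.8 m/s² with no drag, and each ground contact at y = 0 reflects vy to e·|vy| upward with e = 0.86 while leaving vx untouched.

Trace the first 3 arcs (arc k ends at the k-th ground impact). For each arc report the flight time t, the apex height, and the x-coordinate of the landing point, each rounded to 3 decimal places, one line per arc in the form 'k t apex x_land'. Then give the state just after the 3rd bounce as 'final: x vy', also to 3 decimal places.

1 4.131 31.514 15.615
2 4.362 23.308 32.103
3 3.751 17.238 46.283
final: 46.283 15.808

Arc 1: start y=19.050, vy=15.630 → t=4.131, apex=31.514, x_land=15.615, impact vy=-24.853
  bounce: vy ← 0.86·24.853 = 21.374
Arc 2: start y=0.000, vy=21.374 → t=4.362, apex=23.308, x_land=32.103, impact vy=-21.374
  bounce: vy ← 0.86·21.374 = 18.381
Arc 3: start y=0.000, vy=18.381 → t=3.751, apex=17.238, x_land=46.283, impact vy=-18.381
  bounce: vy ← 0.86·18.381 = 15.808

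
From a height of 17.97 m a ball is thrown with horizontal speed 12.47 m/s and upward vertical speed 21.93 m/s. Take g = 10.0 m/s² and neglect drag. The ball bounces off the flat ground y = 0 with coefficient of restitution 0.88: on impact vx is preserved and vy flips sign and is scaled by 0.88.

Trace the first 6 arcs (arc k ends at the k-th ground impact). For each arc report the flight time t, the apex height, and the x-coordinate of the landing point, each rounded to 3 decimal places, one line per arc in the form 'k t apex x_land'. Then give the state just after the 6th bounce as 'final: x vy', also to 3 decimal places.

Arc 1: start y=17.970, vy=21.930 → t=5.092, apex=42.016, x_land=63.495, impact vy=-28.988
  bounce: vy ← 0.88·28.988 = 25.510
Arc 2: start y=0.000, vy=25.510 → t=5.102, apex=32.537, x_land=127.117, impact vy=-25.510
  bounce: vy ← 0.88·25.510 = 22.449
Arc 3: start y=0.000, vy=22.449 → t=4.490, apex=25.197, x_land=183.103, impact vy=-22.449
  bounce: vy ← 0.88·22.449 = 19.755
Arc 4: start y=0.000, vy=19.755 → t=3.951, apex=19.513, x_land=232.372, impact vy=-19.755
  bounce: vy ← 0.88·19.755 = 17.384
Arc 5: start y=0.000, vy=17.384 → t=3.477, apex=15.110, x_land=275.728, impact vy=-17.384
  bounce: vy ← 0.88·17.384 = 15.298
Arc 6: start y=0.000, vy=15.298 → t=3.060, apex=11.702, x_land=313.881, impact vy=-15.298
  bounce: vy ← 0.88·15.298 = 13.462

1 5.092 42.016 63.495
2 5.102 32.537 127.117
3 4.490 25.197 183.103
4 3.951 19.513 232.372
5 3.477 15.110 275.728
6 3.060 11.702 313.881
final: 313.881 13.462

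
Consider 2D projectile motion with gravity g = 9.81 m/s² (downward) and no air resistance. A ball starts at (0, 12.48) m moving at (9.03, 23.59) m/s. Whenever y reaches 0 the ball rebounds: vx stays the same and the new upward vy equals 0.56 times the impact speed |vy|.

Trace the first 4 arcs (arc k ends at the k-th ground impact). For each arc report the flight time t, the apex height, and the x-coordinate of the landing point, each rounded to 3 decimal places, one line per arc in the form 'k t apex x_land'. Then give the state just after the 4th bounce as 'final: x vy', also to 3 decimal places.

Arc 1: start y=12.480, vy=23.590 → t=5.290, apex=40.843, x_land=47.772, impact vy=-28.308
  bounce: vy ← 0.56·28.308 = 15.853
Arc 2: start y=0.000, vy=15.853 → t=3.232, apex=12.808, x_land=76.956, impact vy=-15.853
  bounce: vy ← 0.56·15.853 = 8.877
Arc 3: start y=0.000, vy=8.877 → t=1.810, apex=4.017, x_land=93.299, impact vy=-8.877
  bounce: vy ← 0.56·8.877 = 4.971
Arc 4: start y=0.000, vy=4.971 → t=1.014, apex=1.260, x_land=102.451, impact vy=-4.971
  bounce: vy ← 0.56·4.971 = 2.784

1 5.290 40.843 47.772
2 3.232 12.808 76.956
3 1.810 4.017 93.299
4 1.014 1.260 102.451
final: 102.451 2.784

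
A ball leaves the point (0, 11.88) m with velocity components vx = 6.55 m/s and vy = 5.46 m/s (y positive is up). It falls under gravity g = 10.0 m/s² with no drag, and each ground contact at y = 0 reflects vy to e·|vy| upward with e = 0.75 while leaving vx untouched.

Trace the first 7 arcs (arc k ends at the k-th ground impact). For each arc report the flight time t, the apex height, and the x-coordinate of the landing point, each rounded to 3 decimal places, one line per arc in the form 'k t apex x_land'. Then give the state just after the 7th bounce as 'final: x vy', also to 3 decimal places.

Arc 1: start y=11.880, vy=5.460 → t=2.181, apex=13.371, x_land=14.287, impact vy=-16.353
  bounce: vy ← 0.75·16.353 = 12.265
Arc 2: start y=0.000, vy=12.265 → t=2.453, apex=7.521, x_land=30.354, impact vy=-12.265
  bounce: vy ← 0.75·12.265 = 9.198
Arc 3: start y=0.000, vy=9.198 → t=1.840, apex=4.231, x_land=42.404, impact vy=-9.198
  bounce: vy ← 0.75·9.198 = 6.899
Arc 4: start y=0.000, vy=6.899 → t=1.380, apex=2.380, x_land=51.441, impact vy=-6.899
  bounce: vy ← 0.75·6.899 = 5.174
Arc 5: start y=0.000, vy=5.174 → t=1.035, apex=1.339, x_land=58.219, impact vy=-5.174
  bounce: vy ← 0.75·5.174 = 3.881
Arc 6: start y=0.000, vy=3.881 → t=0.776, apex=0.753, x_land=63.303, impact vy=-3.881
  bounce: vy ← 0.75·3.881 = 2.910
Arc 7: start y=0.000, vy=2.910 → t=0.582, apex=0.424, x_land=67.116, impact vy=-2.910
  bounce: vy ← 0.75·2.910 = 2.183

1 2.181 13.371 14.287
2 2.453 7.521 30.354
3 1.840 4.231 42.404
4 1.380 2.380 51.441
5 1.035 1.339 58.219
6 0.776 0.753 63.303
7 0.582 0.424 67.116
final: 67.116 2.183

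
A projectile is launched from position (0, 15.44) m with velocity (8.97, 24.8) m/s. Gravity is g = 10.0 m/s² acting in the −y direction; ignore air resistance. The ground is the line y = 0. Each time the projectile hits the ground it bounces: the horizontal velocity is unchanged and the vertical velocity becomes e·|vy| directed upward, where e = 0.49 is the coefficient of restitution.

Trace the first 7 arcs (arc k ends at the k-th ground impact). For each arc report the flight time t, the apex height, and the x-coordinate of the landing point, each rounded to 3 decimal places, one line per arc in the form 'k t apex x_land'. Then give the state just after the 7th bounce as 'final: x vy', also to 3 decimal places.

Arc 1: start y=15.440, vy=24.800 → t=5.519, apex=46.192, x_land=49.510, impact vy=-30.395
  bounce: vy ← 0.49·30.395 = 14.893
Arc 2: start y=0.000, vy=14.893 → t=2.979, apex=11.091, x_land=76.228, impact vy=-14.893
  bounce: vy ← 0.49·14.893 = 7.298
Arc 3: start y=0.000, vy=7.298 → t=1.460, apex=2.663, x_land=89.321, impact vy=-7.298
  bounce: vy ← 0.49·7.298 = 3.576
Arc 4: start y=0.000, vy=3.576 → t=0.715, apex=0.639, x_land=95.736, impact vy=-3.576
  bounce: vy ← 0.49·3.576 = 1.752
Arc 5: start y=0.000, vy=1.752 → t=0.350, apex=0.154, x_land=98.879, impact vy=-1.752
  bounce: vy ← 0.49·1.752 = 0.859
Arc 6: start y=0.000, vy=0.859 → t=0.172, apex=0.037, x_land=100.420, impact vy=-0.859
  bounce: vy ← 0.49·0.859 = 0.421
Arc 7: start y=0.000, vy=0.421 → t=0.084, apex=0.009, x_land=101.174, impact vy=-0.421
  bounce: vy ← 0.49·0.421 = 0.206

1 5.519 46.192 49.510
2 2.979 11.091 76.228
3 1.460 2.663 89.321
4 0.715 0.639 95.736
5 0.350 0.154 98.879
6 0.172 0.037 100.420
7 0.084 0.009 101.174
final: 101.174 0.206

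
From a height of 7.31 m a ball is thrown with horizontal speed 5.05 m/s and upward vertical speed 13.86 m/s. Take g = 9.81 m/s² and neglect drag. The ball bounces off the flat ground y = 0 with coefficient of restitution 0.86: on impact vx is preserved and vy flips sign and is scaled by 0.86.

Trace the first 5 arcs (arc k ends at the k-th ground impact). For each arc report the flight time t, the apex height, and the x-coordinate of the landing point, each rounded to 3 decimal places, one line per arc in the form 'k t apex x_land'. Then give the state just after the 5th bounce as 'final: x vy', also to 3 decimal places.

Arc 1: start y=7.310, vy=13.860 → t=3.280, apex=17.101, x_land=16.564, impact vy=-18.317
  bounce: vy ← 0.86·18.317 = 15.753
Arc 2: start y=0.000, vy=15.753 → t=3.212, apex=12.648, x_land=32.783, impact vy=-15.753
  bounce: vy ← 0.86·15.753 = 13.547
Arc 3: start y=0.000, vy=13.547 → t=2.762, apex=9.354, x_land=46.731, impact vy=-13.547
  bounce: vy ← 0.86·13.547 = 11.651
Arc 4: start y=0.000, vy=11.651 → t=2.375, apex=6.919, x_land=58.726, impact vy=-11.651
  bounce: vy ← 0.86·11.651 = 10.020
Arc 5: start y=0.000, vy=10.020 → t=2.043, apex=5.117, x_land=69.042, impact vy=-10.020
  bounce: vy ← 0.86·10.020 = 8.617

1 3.280 17.101 16.564
2 3.212 12.648 32.783
3 2.762 9.354 46.731
4 2.375 6.919 58.726
5 2.043 5.117 69.042
final: 69.042 8.617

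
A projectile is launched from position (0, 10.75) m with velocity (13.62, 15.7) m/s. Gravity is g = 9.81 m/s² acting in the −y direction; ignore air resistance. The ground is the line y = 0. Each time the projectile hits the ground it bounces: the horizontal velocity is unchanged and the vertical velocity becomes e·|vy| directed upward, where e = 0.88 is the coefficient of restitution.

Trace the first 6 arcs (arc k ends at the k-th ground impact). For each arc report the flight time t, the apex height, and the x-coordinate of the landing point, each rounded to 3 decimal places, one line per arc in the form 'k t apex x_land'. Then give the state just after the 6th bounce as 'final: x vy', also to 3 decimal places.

1 3.781 23.313 51.491
2 3.837 18.054 103.751
3 3.377 13.981 149.740
4 2.971 10.827 190.210
5 2.615 8.384 225.824
6 2.301 6.493 257.164
final: 257.164 9.932

Arc 1: start y=10.750, vy=15.700 → t=3.781, apex=23.313, x_land=51.491, impact vy=-21.387
  bounce: vy ← 0.88·21.387 = 18.821
Arc 2: start y=0.000, vy=18.821 → t=3.837, apex=18.054, x_land=103.751, impact vy=-18.821
  bounce: vy ← 0.88·18.821 = 16.562
Arc 3: start y=0.000, vy=16.562 → t=3.377, apex=13.981, x_land=149.740, impact vy=-16.562
  bounce: vy ← 0.88·16.562 = 14.575
Arc 4: start y=0.000, vy=14.575 → t=2.971, apex=10.827, x_land=190.210, impact vy=-14.575
  bounce: vy ← 0.88·14.575 = 12.826
Arc 5: start y=0.000, vy=12.826 → t=2.615, apex=8.384, x_land=225.824, impact vy=-12.826
  bounce: vy ← 0.88·12.826 = 11.287
Arc 6: start y=0.000, vy=11.287 → t=2.301, apex=6.493, x_land=257.164, impact vy=-11.287
  bounce: vy ← 0.88·11.287 = 9.932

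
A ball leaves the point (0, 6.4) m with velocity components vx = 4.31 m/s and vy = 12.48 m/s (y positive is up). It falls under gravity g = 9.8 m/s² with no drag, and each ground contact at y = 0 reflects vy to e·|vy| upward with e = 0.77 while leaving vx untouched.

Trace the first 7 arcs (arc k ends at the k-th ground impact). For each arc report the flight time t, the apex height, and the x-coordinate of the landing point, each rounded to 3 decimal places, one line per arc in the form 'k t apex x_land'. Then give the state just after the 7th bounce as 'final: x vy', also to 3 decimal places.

Arc 1: start y=6.400, vy=12.480 → t=2.985, apex=14.346, x_land=12.863, impact vy=-16.769
  bounce: vy ← 0.77·16.769 = 12.912
Arc 2: start y=0.000, vy=12.912 → t=2.635, apex=8.506, x_land=24.221, impact vy=-12.912
  bounce: vy ← 0.77·12.912 = 9.942
Arc 3: start y=0.000, vy=9.942 → t=2.029, apex=5.043, x_land=32.966, impact vy=-9.942
  bounce: vy ← 0.77·9.942 = 7.655
Arc 4: start y=0.000, vy=7.655 → t=1.562, apex=2.990, x_land=39.699, impact vy=-7.655
  bounce: vy ← 0.77·7.655 = 5.895
Arc 5: start y=0.000, vy=5.895 → t=1.203, apex=1.773, x_land=44.884, impact vy=-5.895
  bounce: vy ← 0.77·5.895 = 4.539
Arc 6: start y=0.000, vy=4.539 → t=0.926, apex=1.051, x_land=48.877, impact vy=-4.539
  bounce: vy ← 0.77·4.539 = 3.495
Arc 7: start y=0.000, vy=3.495 → t=0.713, apex=0.623, x_land=51.951, impact vy=-3.495
  bounce: vy ← 0.77·3.495 = 2.691

1 2.985 14.346 12.863
2 2.635 8.506 24.221
3 2.029 5.043 32.966
4 1.562 2.990 39.699
5 1.203 1.773 44.884
6 0.926 1.051 48.877
7 0.713 0.623 51.951
final: 51.951 2.691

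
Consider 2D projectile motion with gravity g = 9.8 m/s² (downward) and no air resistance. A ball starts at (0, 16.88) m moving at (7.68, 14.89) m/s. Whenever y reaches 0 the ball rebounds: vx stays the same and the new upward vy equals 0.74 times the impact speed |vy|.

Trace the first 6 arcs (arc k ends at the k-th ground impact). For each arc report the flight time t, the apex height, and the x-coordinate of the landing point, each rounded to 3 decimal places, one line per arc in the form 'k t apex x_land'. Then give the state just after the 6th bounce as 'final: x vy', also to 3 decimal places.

Arc 1: start y=16.880, vy=14.890 → t=3.918, apex=28.192, x_land=30.090, impact vy=-23.507
  bounce: vy ← 0.74·23.507 = 17.395
Arc 2: start y=0.000, vy=17.395 → t=3.550, apex=15.438, x_land=57.354, impact vy=-17.395
  bounce: vy ← 0.74·17.395 = 12.872
Arc 3: start y=0.000, vy=12.872 → t=2.627, apex=8.454, x_land=77.529, impact vy=-12.872
  bounce: vy ← 0.74·12.872 = 9.525
Arc 4: start y=0.000, vy=9.525 → t=1.944, apex=4.629, x_land=92.459, impact vy=-9.525
  bounce: vy ← 0.74·9.525 = 7.049
Arc 5: start y=0.000, vy=7.049 → t=1.439, apex=2.535, x_land=103.507, impact vy=-7.049
  bounce: vy ← 0.74·7.049 = 5.216
Arc 6: start y=0.000, vy=5.216 → t=1.065, apex=1.388, x_land=111.683, impact vy=-5.216
  bounce: vy ← 0.74·5.216 = 3.860

1 3.918 28.192 30.090
2 3.550 15.438 57.354
3 2.627 8.454 77.529
4 1.944 4.629 92.459
5 1.439 2.535 103.507
6 1.065 1.388 111.683
final: 111.683 3.860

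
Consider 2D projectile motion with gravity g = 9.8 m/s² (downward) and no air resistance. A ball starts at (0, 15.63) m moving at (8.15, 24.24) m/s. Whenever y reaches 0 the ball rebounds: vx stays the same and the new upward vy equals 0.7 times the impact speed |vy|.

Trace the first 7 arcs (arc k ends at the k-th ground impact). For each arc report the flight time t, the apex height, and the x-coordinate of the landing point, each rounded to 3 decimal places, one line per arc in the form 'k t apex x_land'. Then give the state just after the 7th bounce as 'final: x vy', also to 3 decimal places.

1 5.524 45.608 45.023
2 4.271 22.348 79.834
3 2.990 10.951 104.201
4 2.093 5.366 121.258
5 1.465 2.629 133.198
6 1.026 1.288 141.556
7 0.718 0.631 147.407
final: 147.407 2.462

Arc 1: start y=15.630, vy=24.240 → t=5.524, apex=45.608, x_land=45.023, impact vy=-29.899
  bounce: vy ← 0.7·29.899 = 20.929
Arc 2: start y=0.000, vy=20.929 → t=4.271, apex=22.348, x_land=79.834, impact vy=-20.929
  bounce: vy ← 0.7·20.929 = 14.650
Arc 3: start y=0.000, vy=14.650 → t=2.990, apex=10.951, x_land=104.201, impact vy=-14.650
  bounce: vy ← 0.7·14.650 = 10.255
Arc 4: start y=0.000, vy=10.255 → t=2.093, apex=5.366, x_land=121.258, impact vy=-10.255
  bounce: vy ← 0.7·10.255 = 7.179
Arc 5: start y=0.000, vy=7.179 → t=1.465, apex=2.629, x_land=133.198, impact vy=-7.179
  bounce: vy ← 0.7·7.179 = 5.025
Arc 6: start y=0.000, vy=5.025 → t=1.026, apex=1.288, x_land=141.556, impact vy=-5.025
  bounce: vy ← 0.7·5.025 = 3.518
Arc 7: start y=0.000, vy=3.518 → t=0.718, apex=0.631, x_land=147.407, impact vy=-3.518
  bounce: vy ← 0.7·3.518 = 2.462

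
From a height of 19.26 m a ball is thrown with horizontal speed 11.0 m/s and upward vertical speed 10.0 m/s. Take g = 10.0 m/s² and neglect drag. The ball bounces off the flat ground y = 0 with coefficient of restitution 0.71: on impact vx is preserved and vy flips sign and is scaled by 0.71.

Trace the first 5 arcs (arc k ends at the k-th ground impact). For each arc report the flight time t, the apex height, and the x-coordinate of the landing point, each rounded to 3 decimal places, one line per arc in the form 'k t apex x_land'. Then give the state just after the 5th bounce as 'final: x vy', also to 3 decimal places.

1 3.203 24.260 35.230
2 3.128 12.229 69.637
3 2.221 6.165 94.065
4 1.577 3.108 111.410
5 1.119 1.567 123.724
final: 123.724 3.974

Arc 1: start y=19.260, vy=10.000 → t=3.203, apex=24.260, x_land=35.230, impact vy=-22.027
  bounce: vy ← 0.71·22.027 = 15.639
Arc 2: start y=0.000, vy=15.639 → t=3.128, apex=12.229, x_land=69.637, impact vy=-15.639
  bounce: vy ← 0.71·15.639 = 11.104
Arc 3: start y=0.000, vy=11.104 → t=2.221, apex=6.165, x_land=94.065, impact vy=-11.104
  bounce: vy ← 0.71·11.104 = 7.884
Arc 4: start y=0.000, vy=7.884 → t=1.577, apex=3.108, x_land=111.410, impact vy=-7.884
  bounce: vy ← 0.71·7.884 = 5.597
Arc 5: start y=0.000, vy=5.597 → t=1.119, apex=1.567, x_land=123.724, impact vy=-5.597
  bounce: vy ← 0.71·5.597 = 3.974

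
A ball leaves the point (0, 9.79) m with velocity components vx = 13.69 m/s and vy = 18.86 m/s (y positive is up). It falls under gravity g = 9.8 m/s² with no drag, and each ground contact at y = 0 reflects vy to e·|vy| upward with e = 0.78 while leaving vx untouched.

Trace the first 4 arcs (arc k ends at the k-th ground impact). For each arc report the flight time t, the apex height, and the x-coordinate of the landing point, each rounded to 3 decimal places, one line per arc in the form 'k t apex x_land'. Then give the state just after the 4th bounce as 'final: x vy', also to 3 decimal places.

1 4.312 27.938 59.035
2 3.725 16.997 110.030
3 2.905 10.341 149.806
4 2.266 6.292 180.832
final: 180.832 8.662

Arc 1: start y=9.790, vy=18.860 → t=4.312, apex=27.938, x_land=59.035, impact vy=-23.401
  bounce: vy ← 0.78·23.401 = 18.252
Arc 2: start y=0.000, vy=18.252 → t=3.725, apex=16.997, x_land=110.030, impact vy=-18.252
  bounce: vy ← 0.78·18.252 = 14.237
Arc 3: start y=0.000, vy=14.237 → t=2.905, apex=10.341, x_land=149.806, impact vy=-14.237
  bounce: vy ← 0.78·14.237 = 11.105
Arc 4: start y=0.000, vy=11.105 → t=2.266, apex=6.292, x_land=180.832, impact vy=-11.105
  bounce: vy ← 0.78·11.105 = 8.662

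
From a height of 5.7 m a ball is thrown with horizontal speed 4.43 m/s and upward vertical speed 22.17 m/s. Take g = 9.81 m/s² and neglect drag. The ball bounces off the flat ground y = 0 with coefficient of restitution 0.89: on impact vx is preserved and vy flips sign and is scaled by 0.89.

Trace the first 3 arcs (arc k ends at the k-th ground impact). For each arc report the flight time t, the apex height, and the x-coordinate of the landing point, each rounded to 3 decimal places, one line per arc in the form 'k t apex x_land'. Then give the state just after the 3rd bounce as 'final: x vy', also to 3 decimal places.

1 4.764 30.751 21.104
2 4.457 24.358 40.848
3 3.967 19.294 58.420
final: 58.420 17.316

Arc 1: start y=5.700, vy=22.170 → t=4.764, apex=30.751, x_land=21.104, impact vy=-24.563
  bounce: vy ← 0.89·24.563 = 21.861
Arc 2: start y=0.000, vy=21.861 → t=4.457, apex=24.358, x_land=40.848, impact vy=-21.861
  bounce: vy ← 0.89·21.861 = 19.456
Arc 3: start y=0.000, vy=19.456 → t=3.967, apex=19.294, x_land=58.420, impact vy=-19.456
  bounce: vy ← 0.89·19.456 = 17.316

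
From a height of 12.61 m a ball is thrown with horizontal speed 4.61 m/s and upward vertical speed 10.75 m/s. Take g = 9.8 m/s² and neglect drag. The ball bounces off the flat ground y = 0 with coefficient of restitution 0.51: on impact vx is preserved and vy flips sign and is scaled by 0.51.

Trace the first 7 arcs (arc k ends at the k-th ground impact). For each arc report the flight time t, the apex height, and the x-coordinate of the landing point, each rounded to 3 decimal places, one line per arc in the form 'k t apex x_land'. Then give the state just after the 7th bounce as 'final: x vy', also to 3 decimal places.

1 3.040 18.506 14.016
2 1.982 4.813 23.154
3 1.011 1.252 27.815
4 0.516 0.326 30.191
5 0.263 0.085 31.404
6 0.134 0.022 32.022
7 0.068 0.006 32.337
final: 32.337 0.171

Arc 1: start y=12.610, vy=10.750 → t=3.040, apex=18.506, x_land=14.016, impact vy=-19.045
  bounce: vy ← 0.51·19.045 = 9.713
Arc 2: start y=0.000, vy=9.713 → t=1.982, apex=4.813, x_land=23.154, impact vy=-9.713
  bounce: vy ← 0.51·9.713 = 4.954
Arc 3: start y=0.000, vy=4.954 → t=1.011, apex=1.252, x_land=27.815, impact vy=-4.954
  bounce: vy ← 0.51·4.954 = 2.526
Arc 4: start y=0.000, vy=2.526 → t=0.516, apex=0.326, x_land=30.191, impact vy=-2.526
  bounce: vy ← 0.51·2.526 = 1.288
Arc 5: start y=0.000, vy=1.288 → t=0.263, apex=0.085, x_land=31.404, impact vy=-1.288
  bounce: vy ← 0.51·1.288 = 0.657
Arc 6: start y=0.000, vy=0.657 → t=0.134, apex=0.022, x_land=32.022, impact vy=-0.657
  bounce: vy ← 0.51·0.657 = 0.335
Arc 7: start y=0.000, vy=0.335 → t=0.068, apex=0.006, x_land=32.337, impact vy=-0.335
  bounce: vy ← 0.51·0.335 = 0.171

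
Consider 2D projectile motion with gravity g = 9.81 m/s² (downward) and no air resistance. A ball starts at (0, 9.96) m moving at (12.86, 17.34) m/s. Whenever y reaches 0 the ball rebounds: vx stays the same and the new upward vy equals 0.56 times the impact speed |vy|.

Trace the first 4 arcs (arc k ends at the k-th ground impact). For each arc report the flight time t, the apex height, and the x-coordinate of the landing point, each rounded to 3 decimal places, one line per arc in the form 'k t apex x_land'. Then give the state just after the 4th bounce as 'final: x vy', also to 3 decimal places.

1 4.038 25.285 51.929
2 2.543 7.929 84.631
3 1.424 2.487 102.944
4 0.797 0.780 113.199
final: 113.199 2.190

Arc 1: start y=9.960, vy=17.340 → t=4.038, apex=25.285, x_land=51.929, impact vy=-22.273
  bounce: vy ← 0.56·22.273 = 12.473
Arc 2: start y=0.000, vy=12.473 → t=2.543, apex=7.929, x_land=84.631, impact vy=-12.473
  bounce: vy ← 0.56·12.473 = 6.985
Arc 3: start y=0.000, vy=6.985 → t=1.424, apex=2.487, x_land=102.944, impact vy=-6.985
  bounce: vy ← 0.56·6.985 = 3.912
Arc 4: start y=0.000, vy=3.912 → t=0.797, apex=0.780, x_land=113.199, impact vy=-3.912
  bounce: vy ← 0.56·3.912 = 2.190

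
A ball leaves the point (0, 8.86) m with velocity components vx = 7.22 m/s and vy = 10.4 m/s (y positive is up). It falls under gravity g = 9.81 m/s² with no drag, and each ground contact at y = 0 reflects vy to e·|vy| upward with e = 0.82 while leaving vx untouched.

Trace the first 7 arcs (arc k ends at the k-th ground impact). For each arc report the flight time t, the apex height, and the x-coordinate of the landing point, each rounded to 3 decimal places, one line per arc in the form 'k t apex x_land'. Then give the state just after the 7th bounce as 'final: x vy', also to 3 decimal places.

1 2.772 14.373 20.013
2 2.807 9.664 40.282
3 2.302 6.498 56.903
4 1.888 4.369 70.532
5 1.548 2.938 81.707
6 1.269 1.976 90.871
7 1.041 1.328 98.386
final: 98.386 4.186

Arc 1: start y=8.860, vy=10.400 → t=2.772, apex=14.373, x_land=20.013, impact vy=-16.793
  bounce: vy ← 0.82·16.793 = 13.770
Arc 2: start y=0.000, vy=13.770 → t=2.807, apex=9.664, x_land=40.282, impact vy=-13.770
  bounce: vy ← 0.82·13.770 = 11.291
Arc 3: start y=0.000, vy=11.291 → t=2.302, apex=6.498, x_land=56.903, impact vy=-11.291
  bounce: vy ← 0.82·11.291 = 9.259
Arc 4: start y=0.000, vy=9.259 → t=1.888, apex=4.369, x_land=70.532, impact vy=-9.259
  bounce: vy ← 0.82·9.259 = 7.592
Arc 5: start y=0.000, vy=7.592 → t=1.548, apex=2.938, x_land=81.707, impact vy=-7.592
  bounce: vy ← 0.82·7.592 = 6.226
Arc 6: start y=0.000, vy=6.226 → t=1.269, apex=1.976, x_land=90.871, impact vy=-6.226
  bounce: vy ← 0.82·6.226 = 5.105
Arc 7: start y=0.000, vy=5.105 → t=1.041, apex=1.328, x_land=98.386, impact vy=-5.105
  bounce: vy ← 0.82·5.105 = 4.186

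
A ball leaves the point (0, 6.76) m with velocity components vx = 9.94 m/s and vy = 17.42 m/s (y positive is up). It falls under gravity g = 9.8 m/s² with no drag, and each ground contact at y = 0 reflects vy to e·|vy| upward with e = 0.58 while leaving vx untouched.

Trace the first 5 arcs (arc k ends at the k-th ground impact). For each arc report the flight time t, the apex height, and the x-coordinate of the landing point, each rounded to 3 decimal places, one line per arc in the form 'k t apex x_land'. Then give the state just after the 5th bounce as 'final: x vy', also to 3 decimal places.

1 3.908 22.242 38.847
2 2.471 7.482 63.413
3 1.433 2.517 77.661
4 0.831 0.847 85.925
5 0.482 0.285 90.718
final: 90.718 1.370

Arc 1: start y=6.760, vy=17.420 → t=3.908, apex=22.242, x_land=38.847, impact vy=-20.879
  bounce: vy ← 0.58·20.879 = 12.110
Arc 2: start y=0.000, vy=12.110 → t=2.471, apex=7.482, x_land=63.413, impact vy=-12.110
  bounce: vy ← 0.58·12.110 = 7.024
Arc 3: start y=0.000, vy=7.024 → t=1.433, apex=2.517, x_land=77.661, impact vy=-7.024
  bounce: vy ← 0.58·7.024 = 4.074
Arc 4: start y=0.000, vy=4.074 → t=0.831, apex=0.847, x_land=85.925, impact vy=-4.074
  bounce: vy ← 0.58·4.074 = 2.363
Arc 5: start y=0.000, vy=2.363 → t=0.482, apex=0.285, x_land=90.718, impact vy=-2.363
  bounce: vy ← 0.58·2.363 = 1.370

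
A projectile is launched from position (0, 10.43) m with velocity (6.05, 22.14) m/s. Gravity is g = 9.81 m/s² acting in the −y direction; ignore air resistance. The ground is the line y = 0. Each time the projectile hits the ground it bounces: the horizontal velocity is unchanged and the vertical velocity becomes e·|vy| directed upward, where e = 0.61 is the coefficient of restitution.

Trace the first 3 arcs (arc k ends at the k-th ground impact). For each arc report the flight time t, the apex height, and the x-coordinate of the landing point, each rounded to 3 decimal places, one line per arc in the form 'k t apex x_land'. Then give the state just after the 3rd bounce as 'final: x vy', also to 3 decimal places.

1 4.944 35.414 29.910
2 3.278 13.177 49.743
3 2.000 4.903 61.841
final: 61.841 5.983

Arc 1: start y=10.430, vy=22.140 → t=4.944, apex=35.414, x_land=29.910, impact vy=-26.359
  bounce: vy ← 0.61·26.359 = 16.079
Arc 2: start y=0.000, vy=16.079 → t=3.278, apex=13.177, x_land=49.743, impact vy=-16.079
  bounce: vy ← 0.61·16.079 = 9.808
Arc 3: start y=0.000, vy=9.808 → t=2.000, apex=4.903, x_land=61.841, impact vy=-9.808
  bounce: vy ← 0.61·9.808 = 5.983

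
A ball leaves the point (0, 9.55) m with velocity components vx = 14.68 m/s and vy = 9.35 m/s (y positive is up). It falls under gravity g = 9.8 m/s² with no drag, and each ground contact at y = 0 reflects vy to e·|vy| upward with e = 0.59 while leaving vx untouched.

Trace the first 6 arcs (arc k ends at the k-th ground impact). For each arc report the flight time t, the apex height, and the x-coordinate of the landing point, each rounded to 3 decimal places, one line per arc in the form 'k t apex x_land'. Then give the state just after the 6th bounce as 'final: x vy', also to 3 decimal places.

Arc 1: start y=9.550, vy=9.350 → t=2.645, apex=14.010, x_land=38.829, impact vy=-16.571
  bounce: vy ← 0.59·16.571 = 9.777
Arc 2: start y=0.000, vy=9.777 → t=1.995, apex=4.877, x_land=68.120, impact vy=-9.777
  bounce: vy ← 0.59·9.777 = 5.768
Arc 3: start y=0.000, vy=5.768 → t=1.177, apex=1.698, x_land=85.401, impact vy=-5.768
  bounce: vy ← 0.59·5.768 = 3.403
Arc 4: start y=0.000, vy=3.403 → t=0.695, apex=0.591, x_land=95.598, impact vy=-3.403
  bounce: vy ← 0.59·3.403 = 2.008
Arc 5: start y=0.000, vy=2.008 → t=0.410, apex=0.206, x_land=101.613, impact vy=-2.008
  bounce: vy ← 0.59·2.008 = 1.185
Arc 6: start y=0.000, vy=1.185 → t=0.242, apex=0.072, x_land=105.163, impact vy=-1.185
  bounce: vy ← 0.59·1.185 = 0.699

1 2.645 14.010 38.829
2 1.995 4.877 68.120
3 1.177 1.698 85.401
4 0.695 0.591 95.598
5 0.410 0.206 101.613
6 0.242 0.072 105.163
final: 105.163 0.699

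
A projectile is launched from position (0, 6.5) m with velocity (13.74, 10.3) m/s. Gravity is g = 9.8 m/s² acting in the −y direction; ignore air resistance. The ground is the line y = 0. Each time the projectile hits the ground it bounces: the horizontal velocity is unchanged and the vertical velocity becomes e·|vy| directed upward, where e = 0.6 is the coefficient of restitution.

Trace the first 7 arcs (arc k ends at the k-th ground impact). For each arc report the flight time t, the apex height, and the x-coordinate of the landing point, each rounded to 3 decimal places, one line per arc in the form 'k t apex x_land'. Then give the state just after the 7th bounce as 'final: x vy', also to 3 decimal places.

Arc 1: start y=6.500, vy=10.300 → t=2.610, apex=11.913, x_land=35.865, impact vy=-15.280
  bounce: vy ← 0.6·15.280 = 9.168
Arc 2: start y=0.000, vy=9.168 → t=1.871, apex=4.289, x_land=61.573, impact vy=-9.168
  bounce: vy ← 0.6·9.168 = 5.501
Arc 3: start y=0.000, vy=5.501 → t=1.123, apex=1.544, x_land=76.998, impact vy=-5.501
  bounce: vy ← 0.6·5.501 = 3.301
Arc 4: start y=0.000, vy=3.301 → t=0.674, apex=0.556, x_land=86.253, impact vy=-3.301
  bounce: vy ← 0.6·3.301 = 1.980
Arc 5: start y=0.000, vy=1.980 → t=0.404, apex=0.200, x_land=91.806, impact vy=-1.980
  bounce: vy ← 0.6·1.980 = 1.188
Arc 6: start y=0.000, vy=1.188 → t=0.242, apex=0.072, x_land=95.138, impact vy=-1.188
  bounce: vy ← 0.6·1.188 = 0.713
Arc 7: start y=0.000, vy=0.713 → t=0.145, apex=0.026, x_land=97.137, impact vy=-0.713
  bounce: vy ← 0.6·0.713 = 0.428

1 2.610 11.913 35.865
2 1.871 4.289 61.573
3 1.123 1.544 76.998
4 0.674 0.556 86.253
5 0.404 0.200 91.806
6 0.242 0.072 95.138
7 0.145 0.026 97.137
final: 97.137 0.428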